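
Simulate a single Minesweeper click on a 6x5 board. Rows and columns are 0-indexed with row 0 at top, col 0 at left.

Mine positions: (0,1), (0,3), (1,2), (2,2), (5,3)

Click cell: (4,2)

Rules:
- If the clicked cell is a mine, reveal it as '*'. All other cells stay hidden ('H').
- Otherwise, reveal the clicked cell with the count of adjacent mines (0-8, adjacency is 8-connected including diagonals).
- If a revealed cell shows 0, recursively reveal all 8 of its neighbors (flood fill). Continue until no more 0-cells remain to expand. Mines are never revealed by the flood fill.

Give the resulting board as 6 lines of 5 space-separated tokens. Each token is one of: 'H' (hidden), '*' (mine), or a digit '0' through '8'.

H H H H H
H H H H H
H H H H H
H H H H H
H H 1 H H
H H H H H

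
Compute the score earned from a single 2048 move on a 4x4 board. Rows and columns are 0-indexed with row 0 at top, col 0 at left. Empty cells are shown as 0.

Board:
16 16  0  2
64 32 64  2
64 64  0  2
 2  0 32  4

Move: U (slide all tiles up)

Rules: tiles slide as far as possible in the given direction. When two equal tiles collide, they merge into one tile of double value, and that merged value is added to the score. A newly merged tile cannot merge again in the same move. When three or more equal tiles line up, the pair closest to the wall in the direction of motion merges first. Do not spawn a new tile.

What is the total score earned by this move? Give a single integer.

Answer: 132

Derivation:
Slide up:
col 0: [16, 64, 64, 2] -> [16, 128, 2, 0]  score +128 (running 128)
col 1: [16, 32, 64, 0] -> [16, 32, 64, 0]  score +0 (running 128)
col 2: [0, 64, 0, 32] -> [64, 32, 0, 0]  score +0 (running 128)
col 3: [2, 2, 2, 4] -> [4, 2, 4, 0]  score +4 (running 132)
Board after move:
 16  16  64   4
128  32  32   2
  2  64   0   4
  0   0   0   0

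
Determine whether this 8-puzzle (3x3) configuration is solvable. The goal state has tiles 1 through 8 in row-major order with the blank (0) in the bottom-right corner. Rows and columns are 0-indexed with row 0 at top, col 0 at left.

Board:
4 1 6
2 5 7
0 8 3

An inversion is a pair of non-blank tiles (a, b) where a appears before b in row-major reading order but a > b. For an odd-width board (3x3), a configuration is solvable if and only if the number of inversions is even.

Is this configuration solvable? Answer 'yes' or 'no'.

Answer: no

Derivation:
Inversions (pairs i<j in row-major order where tile[i] > tile[j] > 0): 9
9 is odd, so the puzzle is not solvable.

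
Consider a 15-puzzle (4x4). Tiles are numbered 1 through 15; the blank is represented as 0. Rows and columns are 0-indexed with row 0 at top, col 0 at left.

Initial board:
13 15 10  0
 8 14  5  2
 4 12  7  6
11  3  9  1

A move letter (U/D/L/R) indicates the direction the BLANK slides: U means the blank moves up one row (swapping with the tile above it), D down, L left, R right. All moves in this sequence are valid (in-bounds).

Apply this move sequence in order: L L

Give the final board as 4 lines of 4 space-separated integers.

Answer: 13  0 15 10
 8 14  5  2
 4 12  7  6
11  3  9  1

Derivation:
After move 1 (L):
13 15  0 10
 8 14  5  2
 4 12  7  6
11  3  9  1

After move 2 (L):
13  0 15 10
 8 14  5  2
 4 12  7  6
11  3  9  1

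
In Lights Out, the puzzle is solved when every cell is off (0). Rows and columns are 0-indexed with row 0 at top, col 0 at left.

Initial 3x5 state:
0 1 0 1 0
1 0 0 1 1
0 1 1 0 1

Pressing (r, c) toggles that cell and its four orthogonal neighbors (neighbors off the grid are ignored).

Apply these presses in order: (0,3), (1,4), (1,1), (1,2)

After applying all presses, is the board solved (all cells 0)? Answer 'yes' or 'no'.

After press 1 at (0,3):
0 1 1 0 1
1 0 0 0 1
0 1 1 0 1

After press 2 at (1,4):
0 1 1 0 0
1 0 0 1 0
0 1 1 0 0

After press 3 at (1,1):
0 0 1 0 0
0 1 1 1 0
0 0 1 0 0

After press 4 at (1,2):
0 0 0 0 0
0 0 0 0 0
0 0 0 0 0

Lights still on: 0

Answer: yes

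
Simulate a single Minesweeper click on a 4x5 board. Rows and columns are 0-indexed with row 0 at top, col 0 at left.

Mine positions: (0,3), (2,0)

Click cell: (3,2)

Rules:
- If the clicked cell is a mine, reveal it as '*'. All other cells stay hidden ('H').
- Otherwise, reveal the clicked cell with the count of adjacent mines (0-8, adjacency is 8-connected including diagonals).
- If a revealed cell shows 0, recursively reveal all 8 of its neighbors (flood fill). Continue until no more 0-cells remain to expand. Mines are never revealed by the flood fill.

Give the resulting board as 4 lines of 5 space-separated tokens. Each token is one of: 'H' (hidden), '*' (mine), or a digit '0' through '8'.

H H H H H
H 1 1 1 1
H 1 0 0 0
H 1 0 0 0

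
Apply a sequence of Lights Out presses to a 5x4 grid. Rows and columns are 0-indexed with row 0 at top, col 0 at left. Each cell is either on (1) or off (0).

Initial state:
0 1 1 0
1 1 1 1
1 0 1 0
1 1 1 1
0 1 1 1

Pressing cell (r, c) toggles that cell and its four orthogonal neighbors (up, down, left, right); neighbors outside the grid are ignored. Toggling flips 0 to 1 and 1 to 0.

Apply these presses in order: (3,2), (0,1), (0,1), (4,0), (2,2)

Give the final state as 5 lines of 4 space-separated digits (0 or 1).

Answer: 0 1 1 0
1 1 0 1
1 1 1 1
0 0 1 0
1 0 0 1

Derivation:
After press 1 at (3,2):
0 1 1 0
1 1 1 1
1 0 0 0
1 0 0 0
0 1 0 1

After press 2 at (0,1):
1 0 0 0
1 0 1 1
1 0 0 0
1 0 0 0
0 1 0 1

After press 3 at (0,1):
0 1 1 0
1 1 1 1
1 0 0 0
1 0 0 0
0 1 0 1

After press 4 at (4,0):
0 1 1 0
1 1 1 1
1 0 0 0
0 0 0 0
1 0 0 1

After press 5 at (2,2):
0 1 1 0
1 1 0 1
1 1 1 1
0 0 1 0
1 0 0 1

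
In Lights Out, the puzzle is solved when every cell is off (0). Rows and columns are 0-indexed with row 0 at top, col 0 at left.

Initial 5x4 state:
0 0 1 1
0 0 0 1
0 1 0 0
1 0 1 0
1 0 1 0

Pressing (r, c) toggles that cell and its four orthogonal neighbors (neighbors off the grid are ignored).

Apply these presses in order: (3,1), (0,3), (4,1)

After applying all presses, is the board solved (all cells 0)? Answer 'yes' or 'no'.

Answer: yes

Derivation:
After press 1 at (3,1):
0 0 1 1
0 0 0 1
0 0 0 0
0 1 0 0
1 1 1 0

After press 2 at (0,3):
0 0 0 0
0 0 0 0
0 0 0 0
0 1 0 0
1 1 1 0

After press 3 at (4,1):
0 0 0 0
0 0 0 0
0 0 0 0
0 0 0 0
0 0 0 0

Lights still on: 0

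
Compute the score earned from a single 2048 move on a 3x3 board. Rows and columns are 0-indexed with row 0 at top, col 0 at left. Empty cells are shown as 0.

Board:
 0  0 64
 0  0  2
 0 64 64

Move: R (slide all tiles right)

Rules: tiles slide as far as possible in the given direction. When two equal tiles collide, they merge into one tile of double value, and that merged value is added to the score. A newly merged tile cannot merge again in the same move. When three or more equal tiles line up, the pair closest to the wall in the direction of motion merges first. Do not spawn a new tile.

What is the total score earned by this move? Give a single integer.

Answer: 128

Derivation:
Slide right:
row 0: [0, 0, 64] -> [0, 0, 64]  score +0 (running 0)
row 1: [0, 0, 2] -> [0, 0, 2]  score +0 (running 0)
row 2: [0, 64, 64] -> [0, 0, 128]  score +128 (running 128)
Board after move:
  0   0  64
  0   0   2
  0   0 128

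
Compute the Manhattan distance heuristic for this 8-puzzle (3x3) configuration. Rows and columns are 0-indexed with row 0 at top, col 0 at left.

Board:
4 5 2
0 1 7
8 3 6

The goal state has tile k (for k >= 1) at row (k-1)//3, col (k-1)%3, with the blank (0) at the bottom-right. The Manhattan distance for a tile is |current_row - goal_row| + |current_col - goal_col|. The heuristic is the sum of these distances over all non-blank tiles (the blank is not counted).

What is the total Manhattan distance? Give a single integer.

Answer: 13

Derivation:
Tile 4: (0,0)->(1,0) = 1
Tile 5: (0,1)->(1,1) = 1
Tile 2: (0,2)->(0,1) = 1
Tile 1: (1,1)->(0,0) = 2
Tile 7: (1,2)->(2,0) = 3
Tile 8: (2,0)->(2,1) = 1
Tile 3: (2,1)->(0,2) = 3
Tile 6: (2,2)->(1,2) = 1
Sum: 1 + 1 + 1 + 2 + 3 + 1 + 3 + 1 = 13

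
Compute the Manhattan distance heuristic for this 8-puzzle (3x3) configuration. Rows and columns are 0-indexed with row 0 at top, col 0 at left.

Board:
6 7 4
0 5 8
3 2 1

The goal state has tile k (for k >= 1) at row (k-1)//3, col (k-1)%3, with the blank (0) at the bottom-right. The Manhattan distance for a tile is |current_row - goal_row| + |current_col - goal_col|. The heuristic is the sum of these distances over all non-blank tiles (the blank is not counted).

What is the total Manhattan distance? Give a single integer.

Tile 6: (0,0)->(1,2) = 3
Tile 7: (0,1)->(2,0) = 3
Tile 4: (0,2)->(1,0) = 3
Tile 5: (1,1)->(1,1) = 0
Tile 8: (1,2)->(2,1) = 2
Tile 3: (2,0)->(0,2) = 4
Tile 2: (2,1)->(0,1) = 2
Tile 1: (2,2)->(0,0) = 4
Sum: 3 + 3 + 3 + 0 + 2 + 4 + 2 + 4 = 21

Answer: 21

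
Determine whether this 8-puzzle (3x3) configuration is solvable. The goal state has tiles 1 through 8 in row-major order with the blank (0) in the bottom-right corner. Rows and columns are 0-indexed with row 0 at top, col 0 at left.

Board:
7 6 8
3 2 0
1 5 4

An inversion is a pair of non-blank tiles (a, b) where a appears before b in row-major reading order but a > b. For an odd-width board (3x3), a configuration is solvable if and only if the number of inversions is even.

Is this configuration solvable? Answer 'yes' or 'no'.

Answer: yes

Derivation:
Inversions (pairs i<j in row-major order where tile[i] > tile[j] > 0): 20
20 is even, so the puzzle is solvable.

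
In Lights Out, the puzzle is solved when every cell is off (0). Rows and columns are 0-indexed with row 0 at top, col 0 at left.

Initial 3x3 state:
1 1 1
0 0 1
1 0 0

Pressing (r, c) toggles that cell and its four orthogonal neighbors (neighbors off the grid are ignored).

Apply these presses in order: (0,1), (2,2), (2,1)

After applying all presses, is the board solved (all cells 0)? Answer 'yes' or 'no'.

Answer: yes

Derivation:
After press 1 at (0,1):
0 0 0
0 1 1
1 0 0

After press 2 at (2,2):
0 0 0
0 1 0
1 1 1

After press 3 at (2,1):
0 0 0
0 0 0
0 0 0

Lights still on: 0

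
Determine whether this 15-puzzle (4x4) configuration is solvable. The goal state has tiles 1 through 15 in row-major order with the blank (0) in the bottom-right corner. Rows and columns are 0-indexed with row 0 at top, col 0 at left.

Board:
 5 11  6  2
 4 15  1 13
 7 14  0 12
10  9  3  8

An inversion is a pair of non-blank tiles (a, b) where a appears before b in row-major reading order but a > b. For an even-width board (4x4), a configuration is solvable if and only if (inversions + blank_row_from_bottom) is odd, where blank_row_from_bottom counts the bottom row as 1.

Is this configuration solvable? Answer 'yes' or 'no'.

Inversions: 50
Blank is in row 2 (0-indexed from top), which is row 2 counting from the bottom (bottom = 1).
50 + 2 = 52, which is even, so the puzzle is not solvable.

Answer: no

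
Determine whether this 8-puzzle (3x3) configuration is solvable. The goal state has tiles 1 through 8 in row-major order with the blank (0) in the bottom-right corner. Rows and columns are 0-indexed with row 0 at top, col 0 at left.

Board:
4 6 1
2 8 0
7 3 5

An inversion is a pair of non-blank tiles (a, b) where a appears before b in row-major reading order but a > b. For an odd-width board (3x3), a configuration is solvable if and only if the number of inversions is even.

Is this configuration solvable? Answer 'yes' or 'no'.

Inversions (pairs i<j in row-major order where tile[i] > tile[j] > 0): 12
12 is even, so the puzzle is solvable.

Answer: yes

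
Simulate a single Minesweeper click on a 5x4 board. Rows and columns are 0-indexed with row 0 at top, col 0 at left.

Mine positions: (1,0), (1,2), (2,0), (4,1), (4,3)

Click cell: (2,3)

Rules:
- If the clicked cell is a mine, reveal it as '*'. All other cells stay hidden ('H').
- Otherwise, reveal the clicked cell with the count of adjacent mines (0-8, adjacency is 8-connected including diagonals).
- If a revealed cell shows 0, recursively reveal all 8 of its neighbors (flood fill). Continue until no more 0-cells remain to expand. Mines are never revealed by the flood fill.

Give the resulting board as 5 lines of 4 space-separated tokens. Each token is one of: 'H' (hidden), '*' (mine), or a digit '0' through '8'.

H H H H
H H H H
H H H 1
H H H H
H H H H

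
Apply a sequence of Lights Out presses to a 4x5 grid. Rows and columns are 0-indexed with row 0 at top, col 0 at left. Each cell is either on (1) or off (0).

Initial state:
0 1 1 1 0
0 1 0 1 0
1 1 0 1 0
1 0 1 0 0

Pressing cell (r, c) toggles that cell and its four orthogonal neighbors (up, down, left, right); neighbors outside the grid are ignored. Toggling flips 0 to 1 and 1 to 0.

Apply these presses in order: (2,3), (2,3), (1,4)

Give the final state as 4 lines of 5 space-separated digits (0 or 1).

After press 1 at (2,3):
0 1 1 1 0
0 1 0 0 0
1 1 1 0 1
1 0 1 1 0

After press 2 at (2,3):
0 1 1 1 0
0 1 0 1 0
1 1 0 1 0
1 0 1 0 0

After press 3 at (1,4):
0 1 1 1 1
0 1 0 0 1
1 1 0 1 1
1 0 1 0 0

Answer: 0 1 1 1 1
0 1 0 0 1
1 1 0 1 1
1 0 1 0 0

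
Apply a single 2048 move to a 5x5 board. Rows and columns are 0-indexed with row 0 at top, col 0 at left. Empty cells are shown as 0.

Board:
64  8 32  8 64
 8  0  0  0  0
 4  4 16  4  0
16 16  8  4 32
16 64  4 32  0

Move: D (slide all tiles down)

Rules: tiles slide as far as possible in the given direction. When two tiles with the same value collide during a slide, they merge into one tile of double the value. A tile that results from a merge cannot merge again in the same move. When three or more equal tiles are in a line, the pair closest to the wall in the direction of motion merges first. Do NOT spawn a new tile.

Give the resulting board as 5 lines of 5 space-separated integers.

Answer:  0  0  0  0  0
64  8 32  0  0
 8  4 16  8  0
 4 16  8  8 64
32 64  4 32 32

Derivation:
Slide down:
col 0: [64, 8, 4, 16, 16] -> [0, 64, 8, 4, 32]
col 1: [8, 0, 4, 16, 64] -> [0, 8, 4, 16, 64]
col 2: [32, 0, 16, 8, 4] -> [0, 32, 16, 8, 4]
col 3: [8, 0, 4, 4, 32] -> [0, 0, 8, 8, 32]
col 4: [64, 0, 0, 32, 0] -> [0, 0, 0, 64, 32]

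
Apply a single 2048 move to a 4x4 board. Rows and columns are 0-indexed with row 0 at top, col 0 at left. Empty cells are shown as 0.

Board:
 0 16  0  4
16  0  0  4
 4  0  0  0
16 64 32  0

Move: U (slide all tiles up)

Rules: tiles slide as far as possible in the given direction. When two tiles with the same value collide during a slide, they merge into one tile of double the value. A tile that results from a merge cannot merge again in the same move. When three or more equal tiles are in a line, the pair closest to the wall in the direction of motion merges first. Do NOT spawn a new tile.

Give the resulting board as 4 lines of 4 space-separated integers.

Slide up:
col 0: [0, 16, 4, 16] -> [16, 4, 16, 0]
col 1: [16, 0, 0, 64] -> [16, 64, 0, 0]
col 2: [0, 0, 0, 32] -> [32, 0, 0, 0]
col 3: [4, 4, 0, 0] -> [8, 0, 0, 0]

Answer: 16 16 32  8
 4 64  0  0
16  0  0  0
 0  0  0  0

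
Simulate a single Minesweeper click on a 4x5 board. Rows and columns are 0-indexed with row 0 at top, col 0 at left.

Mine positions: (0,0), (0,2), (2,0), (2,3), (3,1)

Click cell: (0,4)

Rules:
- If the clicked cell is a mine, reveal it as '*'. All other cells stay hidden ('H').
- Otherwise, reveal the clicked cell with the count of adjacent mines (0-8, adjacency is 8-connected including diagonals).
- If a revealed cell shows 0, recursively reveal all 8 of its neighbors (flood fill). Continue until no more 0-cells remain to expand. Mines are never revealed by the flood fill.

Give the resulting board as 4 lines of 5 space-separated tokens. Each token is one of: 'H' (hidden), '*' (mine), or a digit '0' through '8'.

H H H 1 0
H H H 2 1
H H H H H
H H H H H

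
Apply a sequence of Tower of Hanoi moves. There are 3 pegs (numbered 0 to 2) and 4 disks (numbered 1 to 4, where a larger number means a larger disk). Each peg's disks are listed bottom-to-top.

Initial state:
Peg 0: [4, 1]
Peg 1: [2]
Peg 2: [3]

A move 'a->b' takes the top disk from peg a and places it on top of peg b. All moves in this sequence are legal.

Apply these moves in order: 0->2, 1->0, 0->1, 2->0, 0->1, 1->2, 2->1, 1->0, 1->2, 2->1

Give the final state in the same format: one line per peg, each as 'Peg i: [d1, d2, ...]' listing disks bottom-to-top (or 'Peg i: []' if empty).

Answer: Peg 0: [4, 1]
Peg 1: [2]
Peg 2: [3]

Derivation:
After move 1 (0->2):
Peg 0: [4]
Peg 1: [2]
Peg 2: [3, 1]

After move 2 (1->0):
Peg 0: [4, 2]
Peg 1: []
Peg 2: [3, 1]

After move 3 (0->1):
Peg 0: [4]
Peg 1: [2]
Peg 2: [3, 1]

After move 4 (2->0):
Peg 0: [4, 1]
Peg 1: [2]
Peg 2: [3]

After move 5 (0->1):
Peg 0: [4]
Peg 1: [2, 1]
Peg 2: [3]

After move 6 (1->2):
Peg 0: [4]
Peg 1: [2]
Peg 2: [3, 1]

After move 7 (2->1):
Peg 0: [4]
Peg 1: [2, 1]
Peg 2: [3]

After move 8 (1->0):
Peg 0: [4, 1]
Peg 1: [2]
Peg 2: [3]

After move 9 (1->2):
Peg 0: [4, 1]
Peg 1: []
Peg 2: [3, 2]

After move 10 (2->1):
Peg 0: [4, 1]
Peg 1: [2]
Peg 2: [3]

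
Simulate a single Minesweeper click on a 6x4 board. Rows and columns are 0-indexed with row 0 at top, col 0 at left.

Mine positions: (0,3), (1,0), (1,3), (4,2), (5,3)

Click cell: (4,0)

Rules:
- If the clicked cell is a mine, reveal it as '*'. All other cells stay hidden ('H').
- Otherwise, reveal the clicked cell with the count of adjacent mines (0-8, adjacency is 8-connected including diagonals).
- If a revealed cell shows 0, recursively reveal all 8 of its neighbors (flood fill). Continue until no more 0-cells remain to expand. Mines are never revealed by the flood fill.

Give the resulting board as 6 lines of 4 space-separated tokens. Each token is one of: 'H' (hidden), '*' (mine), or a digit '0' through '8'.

H H H H
H H H H
1 1 H H
0 1 H H
0 1 H H
0 1 H H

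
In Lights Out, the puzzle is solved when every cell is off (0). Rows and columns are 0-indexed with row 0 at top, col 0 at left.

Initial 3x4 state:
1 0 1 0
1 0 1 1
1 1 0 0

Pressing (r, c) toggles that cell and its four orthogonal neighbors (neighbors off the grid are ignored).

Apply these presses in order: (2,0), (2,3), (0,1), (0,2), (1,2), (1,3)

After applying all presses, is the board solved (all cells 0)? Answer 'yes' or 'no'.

Answer: yes

Derivation:
After press 1 at (2,0):
1 0 1 0
0 0 1 1
0 0 0 0

After press 2 at (2,3):
1 0 1 0
0 0 1 0
0 0 1 1

After press 3 at (0,1):
0 1 0 0
0 1 1 0
0 0 1 1

After press 4 at (0,2):
0 0 1 1
0 1 0 0
0 0 1 1

After press 5 at (1,2):
0 0 0 1
0 0 1 1
0 0 0 1

After press 6 at (1,3):
0 0 0 0
0 0 0 0
0 0 0 0

Lights still on: 0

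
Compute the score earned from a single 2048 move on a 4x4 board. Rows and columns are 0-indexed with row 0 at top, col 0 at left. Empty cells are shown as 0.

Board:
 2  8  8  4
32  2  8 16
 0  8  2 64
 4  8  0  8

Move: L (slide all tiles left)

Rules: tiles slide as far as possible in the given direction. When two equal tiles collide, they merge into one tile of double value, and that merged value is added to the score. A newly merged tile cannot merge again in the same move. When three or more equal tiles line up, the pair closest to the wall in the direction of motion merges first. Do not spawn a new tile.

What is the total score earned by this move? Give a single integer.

Answer: 32

Derivation:
Slide left:
row 0: [2, 8, 8, 4] -> [2, 16, 4, 0]  score +16 (running 16)
row 1: [32, 2, 8, 16] -> [32, 2, 8, 16]  score +0 (running 16)
row 2: [0, 8, 2, 64] -> [8, 2, 64, 0]  score +0 (running 16)
row 3: [4, 8, 0, 8] -> [4, 16, 0, 0]  score +16 (running 32)
Board after move:
 2 16  4  0
32  2  8 16
 8  2 64  0
 4 16  0  0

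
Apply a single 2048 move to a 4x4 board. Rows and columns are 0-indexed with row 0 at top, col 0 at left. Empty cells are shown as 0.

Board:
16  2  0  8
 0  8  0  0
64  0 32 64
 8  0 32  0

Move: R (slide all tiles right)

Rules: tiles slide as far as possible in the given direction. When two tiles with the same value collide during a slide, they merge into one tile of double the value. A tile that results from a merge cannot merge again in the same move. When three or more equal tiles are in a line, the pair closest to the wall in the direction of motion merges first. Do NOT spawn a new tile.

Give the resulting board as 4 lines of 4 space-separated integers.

Answer:  0 16  2  8
 0  0  0  8
 0 64 32 64
 0  0  8 32

Derivation:
Slide right:
row 0: [16, 2, 0, 8] -> [0, 16, 2, 8]
row 1: [0, 8, 0, 0] -> [0, 0, 0, 8]
row 2: [64, 0, 32, 64] -> [0, 64, 32, 64]
row 3: [8, 0, 32, 0] -> [0, 0, 8, 32]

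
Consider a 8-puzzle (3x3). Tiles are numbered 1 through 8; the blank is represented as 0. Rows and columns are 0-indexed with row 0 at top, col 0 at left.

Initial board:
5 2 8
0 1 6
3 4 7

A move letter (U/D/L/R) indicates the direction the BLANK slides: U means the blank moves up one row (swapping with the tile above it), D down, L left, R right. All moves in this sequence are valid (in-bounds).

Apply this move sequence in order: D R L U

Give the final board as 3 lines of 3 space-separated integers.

Answer: 5 2 8
0 1 6
3 4 7

Derivation:
After move 1 (D):
5 2 8
3 1 6
0 4 7

After move 2 (R):
5 2 8
3 1 6
4 0 7

After move 3 (L):
5 2 8
3 1 6
0 4 7

After move 4 (U):
5 2 8
0 1 6
3 4 7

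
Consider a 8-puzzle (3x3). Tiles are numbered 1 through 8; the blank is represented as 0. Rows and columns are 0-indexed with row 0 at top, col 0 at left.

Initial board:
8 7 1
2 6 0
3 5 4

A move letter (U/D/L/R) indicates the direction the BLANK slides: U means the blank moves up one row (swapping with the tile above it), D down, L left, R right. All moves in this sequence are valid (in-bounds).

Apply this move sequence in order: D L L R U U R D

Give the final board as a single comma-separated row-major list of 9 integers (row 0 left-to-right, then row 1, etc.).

After move 1 (D):
8 7 1
2 6 4
3 5 0

After move 2 (L):
8 7 1
2 6 4
3 0 5

After move 3 (L):
8 7 1
2 6 4
0 3 5

After move 4 (R):
8 7 1
2 6 4
3 0 5

After move 5 (U):
8 7 1
2 0 4
3 6 5

After move 6 (U):
8 0 1
2 7 4
3 6 5

After move 7 (R):
8 1 0
2 7 4
3 6 5

After move 8 (D):
8 1 4
2 7 0
3 6 5

Answer: 8, 1, 4, 2, 7, 0, 3, 6, 5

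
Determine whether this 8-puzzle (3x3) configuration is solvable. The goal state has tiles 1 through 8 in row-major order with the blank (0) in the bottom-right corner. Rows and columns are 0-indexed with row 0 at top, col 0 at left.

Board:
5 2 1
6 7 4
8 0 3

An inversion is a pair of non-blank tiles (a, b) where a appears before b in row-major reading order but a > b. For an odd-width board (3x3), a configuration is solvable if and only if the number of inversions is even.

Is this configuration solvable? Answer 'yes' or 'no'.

Answer: no

Derivation:
Inversions (pairs i<j in row-major order where tile[i] > tile[j] > 0): 11
11 is odd, so the puzzle is not solvable.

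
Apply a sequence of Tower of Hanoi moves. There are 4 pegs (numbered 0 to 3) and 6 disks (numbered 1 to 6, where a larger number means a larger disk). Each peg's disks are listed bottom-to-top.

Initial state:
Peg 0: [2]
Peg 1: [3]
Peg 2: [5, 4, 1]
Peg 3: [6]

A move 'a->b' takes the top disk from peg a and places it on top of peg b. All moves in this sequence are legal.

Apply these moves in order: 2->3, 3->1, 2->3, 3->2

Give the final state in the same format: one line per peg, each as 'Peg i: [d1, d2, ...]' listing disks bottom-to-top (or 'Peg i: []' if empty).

Answer: Peg 0: [2]
Peg 1: [3, 1]
Peg 2: [5, 4]
Peg 3: [6]

Derivation:
After move 1 (2->3):
Peg 0: [2]
Peg 1: [3]
Peg 2: [5, 4]
Peg 3: [6, 1]

After move 2 (3->1):
Peg 0: [2]
Peg 1: [3, 1]
Peg 2: [5, 4]
Peg 3: [6]

After move 3 (2->3):
Peg 0: [2]
Peg 1: [3, 1]
Peg 2: [5]
Peg 3: [6, 4]

After move 4 (3->2):
Peg 0: [2]
Peg 1: [3, 1]
Peg 2: [5, 4]
Peg 3: [6]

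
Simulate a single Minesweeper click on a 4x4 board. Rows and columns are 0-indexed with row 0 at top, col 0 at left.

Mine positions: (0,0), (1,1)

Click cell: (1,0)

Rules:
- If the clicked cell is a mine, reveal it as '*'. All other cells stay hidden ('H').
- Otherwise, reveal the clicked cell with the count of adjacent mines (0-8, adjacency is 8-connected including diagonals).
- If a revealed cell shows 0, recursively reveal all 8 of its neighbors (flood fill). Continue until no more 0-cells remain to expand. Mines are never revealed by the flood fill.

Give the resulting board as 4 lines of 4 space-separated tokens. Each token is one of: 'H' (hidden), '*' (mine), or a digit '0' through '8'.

H H H H
2 H H H
H H H H
H H H H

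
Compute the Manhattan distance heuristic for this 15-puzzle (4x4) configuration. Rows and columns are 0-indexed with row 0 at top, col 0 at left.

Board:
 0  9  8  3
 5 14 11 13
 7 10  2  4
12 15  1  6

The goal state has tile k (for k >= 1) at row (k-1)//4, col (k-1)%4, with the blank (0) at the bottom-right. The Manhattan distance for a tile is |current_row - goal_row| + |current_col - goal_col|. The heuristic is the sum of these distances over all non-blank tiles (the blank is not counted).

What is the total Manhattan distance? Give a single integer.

Answer: 36

Derivation:
Tile 9: (0,1)->(2,0) = 3
Tile 8: (0,2)->(1,3) = 2
Tile 3: (0,3)->(0,2) = 1
Tile 5: (1,0)->(1,0) = 0
Tile 14: (1,1)->(3,1) = 2
Tile 11: (1,2)->(2,2) = 1
Tile 13: (1,3)->(3,0) = 5
Tile 7: (2,0)->(1,2) = 3
Tile 10: (2,1)->(2,1) = 0
Tile 2: (2,2)->(0,1) = 3
Tile 4: (2,3)->(0,3) = 2
Tile 12: (3,0)->(2,3) = 4
Tile 15: (3,1)->(3,2) = 1
Tile 1: (3,2)->(0,0) = 5
Tile 6: (3,3)->(1,1) = 4
Sum: 3 + 2 + 1 + 0 + 2 + 1 + 5 + 3 + 0 + 3 + 2 + 4 + 1 + 5 + 4 = 36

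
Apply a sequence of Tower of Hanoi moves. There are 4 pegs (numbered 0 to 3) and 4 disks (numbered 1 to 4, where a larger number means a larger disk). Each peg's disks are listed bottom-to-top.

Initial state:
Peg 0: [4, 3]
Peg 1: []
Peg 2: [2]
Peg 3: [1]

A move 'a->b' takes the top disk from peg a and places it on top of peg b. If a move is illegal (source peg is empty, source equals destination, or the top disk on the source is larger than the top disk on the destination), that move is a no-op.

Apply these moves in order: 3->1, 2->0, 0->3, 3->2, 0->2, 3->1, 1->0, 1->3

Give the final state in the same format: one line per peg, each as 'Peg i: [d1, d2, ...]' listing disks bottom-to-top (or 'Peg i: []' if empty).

Answer: Peg 0: [4, 3, 1]
Peg 1: []
Peg 2: [2]
Peg 3: []

Derivation:
After move 1 (3->1):
Peg 0: [4, 3]
Peg 1: [1]
Peg 2: [2]
Peg 3: []

After move 2 (2->0):
Peg 0: [4, 3, 2]
Peg 1: [1]
Peg 2: []
Peg 3: []

After move 3 (0->3):
Peg 0: [4, 3]
Peg 1: [1]
Peg 2: []
Peg 3: [2]

After move 4 (3->2):
Peg 0: [4, 3]
Peg 1: [1]
Peg 2: [2]
Peg 3: []

After move 5 (0->2):
Peg 0: [4, 3]
Peg 1: [1]
Peg 2: [2]
Peg 3: []

After move 6 (3->1):
Peg 0: [4, 3]
Peg 1: [1]
Peg 2: [2]
Peg 3: []

After move 7 (1->0):
Peg 0: [4, 3, 1]
Peg 1: []
Peg 2: [2]
Peg 3: []

After move 8 (1->3):
Peg 0: [4, 3, 1]
Peg 1: []
Peg 2: [2]
Peg 3: []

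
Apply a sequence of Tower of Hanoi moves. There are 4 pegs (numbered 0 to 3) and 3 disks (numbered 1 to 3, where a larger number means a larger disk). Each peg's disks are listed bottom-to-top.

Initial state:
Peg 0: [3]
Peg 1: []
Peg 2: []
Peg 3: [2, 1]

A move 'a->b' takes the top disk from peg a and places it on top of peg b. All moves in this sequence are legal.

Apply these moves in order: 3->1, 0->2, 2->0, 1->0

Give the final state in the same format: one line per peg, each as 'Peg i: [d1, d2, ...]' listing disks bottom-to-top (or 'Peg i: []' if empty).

Answer: Peg 0: [3, 1]
Peg 1: []
Peg 2: []
Peg 3: [2]

Derivation:
After move 1 (3->1):
Peg 0: [3]
Peg 1: [1]
Peg 2: []
Peg 3: [2]

After move 2 (0->2):
Peg 0: []
Peg 1: [1]
Peg 2: [3]
Peg 3: [2]

After move 3 (2->0):
Peg 0: [3]
Peg 1: [1]
Peg 2: []
Peg 3: [2]

After move 4 (1->0):
Peg 0: [3, 1]
Peg 1: []
Peg 2: []
Peg 3: [2]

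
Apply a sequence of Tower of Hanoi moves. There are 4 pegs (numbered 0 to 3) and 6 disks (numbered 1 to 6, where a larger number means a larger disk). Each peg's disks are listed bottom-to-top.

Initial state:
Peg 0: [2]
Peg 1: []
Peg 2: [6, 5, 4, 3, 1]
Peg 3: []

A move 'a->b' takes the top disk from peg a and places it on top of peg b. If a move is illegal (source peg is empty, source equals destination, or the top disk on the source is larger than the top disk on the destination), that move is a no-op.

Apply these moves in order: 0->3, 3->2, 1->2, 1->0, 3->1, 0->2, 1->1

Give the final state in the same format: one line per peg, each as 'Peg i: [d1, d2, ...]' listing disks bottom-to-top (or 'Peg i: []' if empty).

After move 1 (0->3):
Peg 0: []
Peg 1: []
Peg 2: [6, 5, 4, 3, 1]
Peg 3: [2]

After move 2 (3->2):
Peg 0: []
Peg 1: []
Peg 2: [6, 5, 4, 3, 1]
Peg 3: [2]

After move 3 (1->2):
Peg 0: []
Peg 1: []
Peg 2: [6, 5, 4, 3, 1]
Peg 3: [2]

After move 4 (1->0):
Peg 0: []
Peg 1: []
Peg 2: [6, 5, 4, 3, 1]
Peg 3: [2]

After move 5 (3->1):
Peg 0: []
Peg 1: [2]
Peg 2: [6, 5, 4, 3, 1]
Peg 3: []

After move 6 (0->2):
Peg 0: []
Peg 1: [2]
Peg 2: [6, 5, 4, 3, 1]
Peg 3: []

After move 7 (1->1):
Peg 0: []
Peg 1: [2]
Peg 2: [6, 5, 4, 3, 1]
Peg 3: []

Answer: Peg 0: []
Peg 1: [2]
Peg 2: [6, 5, 4, 3, 1]
Peg 3: []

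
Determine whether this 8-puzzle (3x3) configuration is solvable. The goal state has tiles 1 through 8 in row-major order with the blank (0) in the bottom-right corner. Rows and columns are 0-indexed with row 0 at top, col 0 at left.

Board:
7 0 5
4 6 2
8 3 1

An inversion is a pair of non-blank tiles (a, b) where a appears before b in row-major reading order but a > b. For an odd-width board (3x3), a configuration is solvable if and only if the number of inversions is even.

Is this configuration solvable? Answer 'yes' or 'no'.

Inversions (pairs i<j in row-major order where tile[i] > tile[j] > 0): 20
20 is even, so the puzzle is solvable.

Answer: yes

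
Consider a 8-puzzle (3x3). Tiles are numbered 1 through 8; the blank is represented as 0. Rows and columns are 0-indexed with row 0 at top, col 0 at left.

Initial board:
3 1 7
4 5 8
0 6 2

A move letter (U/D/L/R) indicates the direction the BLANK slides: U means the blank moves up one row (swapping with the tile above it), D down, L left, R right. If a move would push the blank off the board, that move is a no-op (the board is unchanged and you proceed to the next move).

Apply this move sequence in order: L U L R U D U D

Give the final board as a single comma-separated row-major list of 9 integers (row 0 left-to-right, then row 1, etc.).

After move 1 (L):
3 1 7
4 5 8
0 6 2

After move 2 (U):
3 1 7
0 5 8
4 6 2

After move 3 (L):
3 1 7
0 5 8
4 6 2

After move 4 (R):
3 1 7
5 0 8
4 6 2

After move 5 (U):
3 0 7
5 1 8
4 6 2

After move 6 (D):
3 1 7
5 0 8
4 6 2

After move 7 (U):
3 0 7
5 1 8
4 6 2

After move 8 (D):
3 1 7
5 0 8
4 6 2

Answer: 3, 1, 7, 5, 0, 8, 4, 6, 2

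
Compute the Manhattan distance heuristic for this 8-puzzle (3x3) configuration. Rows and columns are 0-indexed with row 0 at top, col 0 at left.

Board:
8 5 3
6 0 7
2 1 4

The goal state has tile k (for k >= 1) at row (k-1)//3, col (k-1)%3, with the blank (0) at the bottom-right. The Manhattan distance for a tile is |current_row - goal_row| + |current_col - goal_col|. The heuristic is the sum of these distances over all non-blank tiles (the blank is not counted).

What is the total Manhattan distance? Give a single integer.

Answer: 18

Derivation:
Tile 8: (0,0)->(2,1) = 3
Tile 5: (0,1)->(1,1) = 1
Tile 3: (0,2)->(0,2) = 0
Tile 6: (1,0)->(1,2) = 2
Tile 7: (1,2)->(2,0) = 3
Tile 2: (2,0)->(0,1) = 3
Tile 1: (2,1)->(0,0) = 3
Tile 4: (2,2)->(1,0) = 3
Sum: 3 + 1 + 0 + 2 + 3 + 3 + 3 + 3 = 18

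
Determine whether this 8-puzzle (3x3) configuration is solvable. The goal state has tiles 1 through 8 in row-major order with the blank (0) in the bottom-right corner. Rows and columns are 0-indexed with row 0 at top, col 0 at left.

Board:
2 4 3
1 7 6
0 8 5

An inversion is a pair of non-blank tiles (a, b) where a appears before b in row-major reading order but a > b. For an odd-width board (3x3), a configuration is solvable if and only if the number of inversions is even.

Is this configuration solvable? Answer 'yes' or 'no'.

Inversions (pairs i<j in row-major order where tile[i] > tile[j] > 0): 8
8 is even, so the puzzle is solvable.

Answer: yes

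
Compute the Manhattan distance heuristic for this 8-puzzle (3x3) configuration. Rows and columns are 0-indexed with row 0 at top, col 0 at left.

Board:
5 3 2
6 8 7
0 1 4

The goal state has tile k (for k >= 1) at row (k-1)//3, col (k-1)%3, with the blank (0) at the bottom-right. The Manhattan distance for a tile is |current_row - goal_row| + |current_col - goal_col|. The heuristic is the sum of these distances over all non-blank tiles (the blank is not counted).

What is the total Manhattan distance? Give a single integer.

Tile 5: at (0,0), goal (1,1), distance |0-1|+|0-1| = 2
Tile 3: at (0,1), goal (0,2), distance |0-0|+|1-2| = 1
Tile 2: at (0,2), goal (0,1), distance |0-0|+|2-1| = 1
Tile 6: at (1,0), goal (1,2), distance |1-1|+|0-2| = 2
Tile 8: at (1,1), goal (2,1), distance |1-2|+|1-1| = 1
Tile 7: at (1,2), goal (2,0), distance |1-2|+|2-0| = 3
Tile 1: at (2,1), goal (0,0), distance |2-0|+|1-0| = 3
Tile 4: at (2,2), goal (1,0), distance |2-1|+|2-0| = 3
Sum: 2 + 1 + 1 + 2 + 1 + 3 + 3 + 3 = 16

Answer: 16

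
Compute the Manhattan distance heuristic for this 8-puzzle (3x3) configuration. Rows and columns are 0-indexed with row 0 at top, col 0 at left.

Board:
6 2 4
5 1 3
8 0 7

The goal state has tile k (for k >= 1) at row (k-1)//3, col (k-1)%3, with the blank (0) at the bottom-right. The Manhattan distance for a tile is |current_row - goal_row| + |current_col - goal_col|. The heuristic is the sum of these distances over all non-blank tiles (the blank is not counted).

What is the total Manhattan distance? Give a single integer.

Answer: 13

Derivation:
Tile 6: at (0,0), goal (1,2), distance |0-1|+|0-2| = 3
Tile 2: at (0,1), goal (0,1), distance |0-0|+|1-1| = 0
Tile 4: at (0,2), goal (1,0), distance |0-1|+|2-0| = 3
Tile 5: at (1,0), goal (1,1), distance |1-1|+|0-1| = 1
Tile 1: at (1,1), goal (0,0), distance |1-0|+|1-0| = 2
Tile 3: at (1,2), goal (0,2), distance |1-0|+|2-2| = 1
Tile 8: at (2,0), goal (2,1), distance |2-2|+|0-1| = 1
Tile 7: at (2,2), goal (2,0), distance |2-2|+|2-0| = 2
Sum: 3 + 0 + 3 + 1 + 2 + 1 + 1 + 2 = 13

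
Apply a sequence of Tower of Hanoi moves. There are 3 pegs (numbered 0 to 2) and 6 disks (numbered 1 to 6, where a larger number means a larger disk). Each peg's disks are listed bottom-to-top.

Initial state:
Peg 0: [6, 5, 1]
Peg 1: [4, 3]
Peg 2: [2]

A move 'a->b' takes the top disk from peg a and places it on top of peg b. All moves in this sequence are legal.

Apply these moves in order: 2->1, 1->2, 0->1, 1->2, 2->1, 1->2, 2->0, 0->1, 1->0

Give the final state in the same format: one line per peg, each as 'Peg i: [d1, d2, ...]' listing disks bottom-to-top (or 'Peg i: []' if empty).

Answer: Peg 0: [6, 5, 1]
Peg 1: [4, 3]
Peg 2: [2]

Derivation:
After move 1 (2->1):
Peg 0: [6, 5, 1]
Peg 1: [4, 3, 2]
Peg 2: []

After move 2 (1->2):
Peg 0: [6, 5, 1]
Peg 1: [4, 3]
Peg 2: [2]

After move 3 (0->1):
Peg 0: [6, 5]
Peg 1: [4, 3, 1]
Peg 2: [2]

After move 4 (1->2):
Peg 0: [6, 5]
Peg 1: [4, 3]
Peg 2: [2, 1]

After move 5 (2->1):
Peg 0: [6, 5]
Peg 1: [4, 3, 1]
Peg 2: [2]

After move 6 (1->2):
Peg 0: [6, 5]
Peg 1: [4, 3]
Peg 2: [2, 1]

After move 7 (2->0):
Peg 0: [6, 5, 1]
Peg 1: [4, 3]
Peg 2: [2]

After move 8 (0->1):
Peg 0: [6, 5]
Peg 1: [4, 3, 1]
Peg 2: [2]

After move 9 (1->0):
Peg 0: [6, 5, 1]
Peg 1: [4, 3]
Peg 2: [2]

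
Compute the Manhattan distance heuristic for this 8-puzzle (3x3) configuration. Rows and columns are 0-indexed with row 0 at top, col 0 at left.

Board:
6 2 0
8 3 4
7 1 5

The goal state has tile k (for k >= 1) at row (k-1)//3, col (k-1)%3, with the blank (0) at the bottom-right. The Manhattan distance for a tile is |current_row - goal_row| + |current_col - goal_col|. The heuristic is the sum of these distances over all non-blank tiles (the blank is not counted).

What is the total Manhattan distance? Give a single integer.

Answer: 14

Derivation:
Tile 6: at (0,0), goal (1,2), distance |0-1|+|0-2| = 3
Tile 2: at (0,1), goal (0,1), distance |0-0|+|1-1| = 0
Tile 8: at (1,0), goal (2,1), distance |1-2|+|0-1| = 2
Tile 3: at (1,1), goal (0,2), distance |1-0|+|1-2| = 2
Tile 4: at (1,2), goal (1,0), distance |1-1|+|2-0| = 2
Tile 7: at (2,0), goal (2,0), distance |2-2|+|0-0| = 0
Tile 1: at (2,1), goal (0,0), distance |2-0|+|1-0| = 3
Tile 5: at (2,2), goal (1,1), distance |2-1|+|2-1| = 2
Sum: 3 + 0 + 2 + 2 + 2 + 0 + 3 + 2 = 14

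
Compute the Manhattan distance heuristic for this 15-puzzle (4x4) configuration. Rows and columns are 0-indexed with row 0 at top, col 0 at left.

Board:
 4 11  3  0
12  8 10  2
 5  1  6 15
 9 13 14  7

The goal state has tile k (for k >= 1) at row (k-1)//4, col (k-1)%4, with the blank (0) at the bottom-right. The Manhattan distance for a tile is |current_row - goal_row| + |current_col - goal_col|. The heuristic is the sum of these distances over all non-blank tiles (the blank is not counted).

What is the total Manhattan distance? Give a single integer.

Tile 4: (0,0)->(0,3) = 3
Tile 11: (0,1)->(2,2) = 3
Tile 3: (0,2)->(0,2) = 0
Tile 12: (1,0)->(2,3) = 4
Tile 8: (1,1)->(1,3) = 2
Tile 10: (1,2)->(2,1) = 2
Tile 2: (1,3)->(0,1) = 3
Tile 5: (2,0)->(1,0) = 1
Tile 1: (2,1)->(0,0) = 3
Tile 6: (2,2)->(1,1) = 2
Tile 15: (2,3)->(3,2) = 2
Tile 9: (3,0)->(2,0) = 1
Tile 13: (3,1)->(3,0) = 1
Tile 14: (3,2)->(3,1) = 1
Tile 7: (3,3)->(1,2) = 3
Sum: 3 + 3 + 0 + 4 + 2 + 2 + 3 + 1 + 3 + 2 + 2 + 1 + 1 + 1 + 3 = 31

Answer: 31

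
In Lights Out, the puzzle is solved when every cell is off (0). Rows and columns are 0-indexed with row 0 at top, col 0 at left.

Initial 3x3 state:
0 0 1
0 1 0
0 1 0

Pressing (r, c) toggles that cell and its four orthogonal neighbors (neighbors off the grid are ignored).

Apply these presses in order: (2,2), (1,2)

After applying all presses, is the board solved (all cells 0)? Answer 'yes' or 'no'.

Answer: yes

Derivation:
After press 1 at (2,2):
0 0 1
0 1 1
0 0 1

After press 2 at (1,2):
0 0 0
0 0 0
0 0 0

Lights still on: 0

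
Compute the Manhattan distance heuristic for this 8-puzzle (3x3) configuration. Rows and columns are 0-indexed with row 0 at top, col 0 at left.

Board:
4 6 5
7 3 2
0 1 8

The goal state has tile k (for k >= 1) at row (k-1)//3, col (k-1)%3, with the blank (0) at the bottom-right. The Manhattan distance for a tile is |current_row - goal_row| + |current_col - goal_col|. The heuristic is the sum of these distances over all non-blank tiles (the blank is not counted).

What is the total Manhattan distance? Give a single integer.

Tile 4: at (0,0), goal (1,0), distance |0-1|+|0-0| = 1
Tile 6: at (0,1), goal (1,2), distance |0-1|+|1-2| = 2
Tile 5: at (0,2), goal (1,1), distance |0-1|+|2-1| = 2
Tile 7: at (1,0), goal (2,0), distance |1-2|+|0-0| = 1
Tile 3: at (1,1), goal (0,2), distance |1-0|+|1-2| = 2
Tile 2: at (1,2), goal (0,1), distance |1-0|+|2-1| = 2
Tile 1: at (2,1), goal (0,0), distance |2-0|+|1-0| = 3
Tile 8: at (2,2), goal (2,1), distance |2-2|+|2-1| = 1
Sum: 1 + 2 + 2 + 1 + 2 + 2 + 3 + 1 = 14

Answer: 14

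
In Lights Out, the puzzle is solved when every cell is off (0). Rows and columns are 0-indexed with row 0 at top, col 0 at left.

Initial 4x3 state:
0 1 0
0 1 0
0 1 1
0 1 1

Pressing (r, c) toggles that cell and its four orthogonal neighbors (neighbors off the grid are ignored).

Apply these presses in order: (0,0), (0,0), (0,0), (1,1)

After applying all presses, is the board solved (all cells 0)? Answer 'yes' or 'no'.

Answer: no

Derivation:
After press 1 at (0,0):
1 0 0
1 1 0
0 1 1
0 1 1

After press 2 at (0,0):
0 1 0
0 1 0
0 1 1
0 1 1

After press 3 at (0,0):
1 0 0
1 1 0
0 1 1
0 1 1

After press 4 at (1,1):
1 1 0
0 0 1
0 0 1
0 1 1

Lights still on: 6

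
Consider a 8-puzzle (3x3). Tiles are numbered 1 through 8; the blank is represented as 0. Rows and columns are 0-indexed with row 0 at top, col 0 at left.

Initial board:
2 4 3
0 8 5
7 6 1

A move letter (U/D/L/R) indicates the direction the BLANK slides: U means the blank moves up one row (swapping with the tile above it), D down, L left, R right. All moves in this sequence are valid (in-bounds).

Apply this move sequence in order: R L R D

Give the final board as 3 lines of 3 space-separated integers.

After move 1 (R):
2 4 3
8 0 5
7 6 1

After move 2 (L):
2 4 3
0 8 5
7 6 1

After move 3 (R):
2 4 3
8 0 5
7 6 1

After move 4 (D):
2 4 3
8 6 5
7 0 1

Answer: 2 4 3
8 6 5
7 0 1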